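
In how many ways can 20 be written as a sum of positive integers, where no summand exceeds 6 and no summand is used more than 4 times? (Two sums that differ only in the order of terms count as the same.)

Counting exhaustively, 137 partitions satisfy the conditions.

137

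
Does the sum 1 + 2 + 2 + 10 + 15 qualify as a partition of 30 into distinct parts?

No

The parts sum to 30, and the condition 'all summands are distinct' is violated.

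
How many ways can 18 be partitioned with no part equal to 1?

Counting exhaustively, 88 partitions satisfy the conditions.

88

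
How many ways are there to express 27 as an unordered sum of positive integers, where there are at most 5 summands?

A full systematic count gives 480.

480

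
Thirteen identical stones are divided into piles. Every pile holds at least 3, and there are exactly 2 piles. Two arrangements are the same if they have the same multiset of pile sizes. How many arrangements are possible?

They are:
10,3
9,4
8,5
7,6

4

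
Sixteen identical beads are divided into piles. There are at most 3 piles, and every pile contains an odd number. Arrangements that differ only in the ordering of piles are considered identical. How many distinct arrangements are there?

Listing the qualifying partitions of 16:
15+1
13+3
11+5
9+7
That's 4 in total.

4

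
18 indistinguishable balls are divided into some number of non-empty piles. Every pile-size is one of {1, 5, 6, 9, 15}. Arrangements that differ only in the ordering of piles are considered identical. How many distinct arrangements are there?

15

They are:
15+1+1+1
9+9
9+6+1+1+1
9+5+1+1+1+1
9+1+1+1+1+1+1+1+1+1
6+6+6
6+6+5+1
6+6+1+1+1+1+1+1
6+5+5+1+1
6+5+1+1+1+1+1+1+1
6+1+1+1+1+1+1+1+1+1+1+1+1
5+5+5+1+1+1
5+5+1+1+1+1+1+1+1+1
5+1+1+1+1+1+1+1+1+1+1+1+1+1
1+1+1+1+1+1+1+1+1+1+1+1+1+1+1+1+1+1
That's 15 in total.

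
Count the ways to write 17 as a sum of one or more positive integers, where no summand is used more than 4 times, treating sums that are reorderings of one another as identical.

205

Enumerating by decreasing first part gives 205 partitions in all.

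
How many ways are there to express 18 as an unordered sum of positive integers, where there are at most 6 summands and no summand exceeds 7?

88

A full systematic count gives 88.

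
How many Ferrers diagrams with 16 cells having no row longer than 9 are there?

201

Counting exhaustively, 201 partitions satisfy the conditions.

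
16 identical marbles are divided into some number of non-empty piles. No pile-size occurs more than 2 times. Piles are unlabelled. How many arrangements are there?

There are 89 such partitions.

89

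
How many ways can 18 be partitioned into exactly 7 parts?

There are too many to list fully; the first 12 (by largest part) are:
1,1,1,1,1,1,12
1,1,1,1,1,2,11
1,1,1,1,1,3,10
1,1,1,1,2,2,10
1,1,1,1,1,4,9
1,1,1,1,2,3,9
1,1,1,2,2,2,9
1,1,1,1,1,5,8
1,1,1,1,2,4,8
1,1,1,1,3,3,8
1,1,1,2,2,3,8
1,1,2,2,2,2,8
…and 37 more, for 49 total.

49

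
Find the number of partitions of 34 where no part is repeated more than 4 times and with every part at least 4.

There are 259 such partitions.

259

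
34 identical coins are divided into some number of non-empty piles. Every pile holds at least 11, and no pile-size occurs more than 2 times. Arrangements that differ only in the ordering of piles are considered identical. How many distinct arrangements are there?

9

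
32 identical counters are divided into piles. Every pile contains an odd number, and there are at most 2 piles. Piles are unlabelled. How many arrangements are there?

Enumerating:
31+1
29+3
27+5
25+7
23+9
21+11
19+13
17+15

8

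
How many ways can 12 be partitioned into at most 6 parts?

There are too many to list fully; the first 12 (by largest part) are:
12
11+1
10+2
10+1+1
9+3
9+2+1
9+1+1+1
8+4
8+3+1
8+2+2
8+2+1+1
8+1+1+1+1
…and 46 more, for 58 total.

58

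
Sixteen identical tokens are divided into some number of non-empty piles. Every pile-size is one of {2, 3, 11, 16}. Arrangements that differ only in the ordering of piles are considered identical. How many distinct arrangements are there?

5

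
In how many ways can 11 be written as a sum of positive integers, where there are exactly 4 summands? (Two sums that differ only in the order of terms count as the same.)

11

They are:
8, 1, 1, 1
7, 2, 1, 1
6, 3, 1, 1
6, 2, 2, 1
5, 4, 1, 1
5, 3, 2, 1
5, 2, 2, 2
4, 4, 2, 1
4, 3, 3, 1
4, 3, 2, 2
3, 3, 3, 2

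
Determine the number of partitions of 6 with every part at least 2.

4

Enumerating:
6
4, 2
3, 3
2, 2, 2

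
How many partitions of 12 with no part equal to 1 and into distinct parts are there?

Listing the qualifying partitions of 12:
12
2 + 10
3 + 9
4 + 8
5 + 7
2 + 3 + 7
2 + 4 + 6
3 + 4 + 5
Counting gives 8.

8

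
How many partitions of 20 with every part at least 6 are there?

Listing the qualifying partitions of 20:
20
14,6
13,7
12,8
11,9
10,10
8,6,6
7,7,6
Counting gives 8.

8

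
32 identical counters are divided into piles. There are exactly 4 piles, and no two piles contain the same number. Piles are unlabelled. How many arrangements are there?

136

Enumerating by decreasing first part gives 136 partitions in all.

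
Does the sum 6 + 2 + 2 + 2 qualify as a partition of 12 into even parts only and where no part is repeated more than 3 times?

The parts sum to 12, and the condition 'every summand is even' holds; the condition 'no summand is used more than 3 times' holds.

Yes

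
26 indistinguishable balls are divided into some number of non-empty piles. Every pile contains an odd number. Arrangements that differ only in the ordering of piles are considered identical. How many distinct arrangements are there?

165

Systematic enumeration (by largest part, then next-largest, …) yields 165.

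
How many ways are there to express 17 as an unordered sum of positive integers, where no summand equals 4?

196

Systematic enumeration (by largest part, then next-largest, …) yields 196.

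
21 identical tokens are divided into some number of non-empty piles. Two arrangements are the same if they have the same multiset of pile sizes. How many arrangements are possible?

792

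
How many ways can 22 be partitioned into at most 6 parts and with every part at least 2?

170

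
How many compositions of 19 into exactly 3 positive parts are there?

153

A composition of 19 into 3 positive parts is chosen by placing 2 dividers among the 18 gaps between 19 units: C(18,2) = 153.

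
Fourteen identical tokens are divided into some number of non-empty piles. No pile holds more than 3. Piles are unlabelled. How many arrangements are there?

24

They are:
3, 3, 3, 3, 2
3, 3, 3, 3, 1, 1
3, 3, 3, 2, 2, 1
3, 3, 3, 2, 1, 1, 1
3, 3, 3, 1, 1, 1, 1, 1
3, 3, 2, 2, 2, 2
3, 3, 2, 2, 2, 1, 1
3, 3, 2, 2, 1, 1, 1, 1
3, 3, 2, 1, 1, 1, 1, 1, 1
3, 3, 1, 1, 1, 1, 1, 1, 1, 1
3, 2, 2, 2, 2, 2, 1
3, 2, 2, 2, 2, 1, 1, 1
3, 2, 2, 2, 1, 1, 1, 1, 1
3, 2, 2, 1, 1, 1, 1, 1, 1, 1
3, 2, 1, 1, 1, 1, 1, 1, 1, 1, 1
3, 1, 1, 1, 1, 1, 1, 1, 1, 1, 1, 1
2, 2, 2, 2, 2, 2, 2
2, 2, 2, 2, 2, 2, 1, 1
2, 2, 2, 2, 2, 1, 1, 1, 1
2, 2, 2, 2, 1, 1, 1, 1, 1, 1
2, 2, 2, 1, 1, 1, 1, 1, 1, 1, 1
2, 2, 1, 1, 1, 1, 1, 1, 1, 1, 1, 1
2, 1, 1, 1, 1, 1, 1, 1, 1, 1, 1, 1, 1
1, 1, 1, 1, 1, 1, 1, 1, 1, 1, 1, 1, 1, 1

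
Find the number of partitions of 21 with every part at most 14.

762

A full systematic count gives 762.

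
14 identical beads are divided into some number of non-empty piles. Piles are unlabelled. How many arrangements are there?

135

A full systematic count gives 135.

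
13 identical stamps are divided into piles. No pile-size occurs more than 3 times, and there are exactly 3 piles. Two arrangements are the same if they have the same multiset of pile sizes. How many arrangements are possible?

14

They are:
1+1+11
1+2+10
1+3+9
2+2+9
1+4+8
2+3+8
1+5+7
2+4+7
3+3+7
1+6+6
2+5+6
3+4+6
3+5+5
4+4+5
That's 14 in total.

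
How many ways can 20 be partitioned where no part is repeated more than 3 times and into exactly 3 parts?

33

A partial list (first 12 by largest part):
1, 1, 18
1, 2, 17
1, 3, 16
2, 2, 16
1, 4, 15
2, 3, 15
1, 5, 14
2, 4, 14
3, 3, 14
1, 6, 13
2, 5, 13
3, 4, 13
…and 21 more, for 33 total.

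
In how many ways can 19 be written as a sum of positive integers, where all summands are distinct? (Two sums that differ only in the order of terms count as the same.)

54

There are too many to list fully; the first 12 (by largest part) are:
19
18 + 1
17 + 2
16 + 3
16 + 2 + 1
15 + 4
15 + 3 + 1
14 + 5
14 + 4 + 1
14 + 3 + 2
13 + 6
13 + 5 + 1
…and 42 more, for 54 total.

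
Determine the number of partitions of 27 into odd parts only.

There are 192 such partitions.

192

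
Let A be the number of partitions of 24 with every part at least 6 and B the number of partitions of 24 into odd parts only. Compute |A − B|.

106

Partitions of 24 with every part at least 6: 16.
Partitions of 24 into odd parts only: 122.
|16 − 122| = 106.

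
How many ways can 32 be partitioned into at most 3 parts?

A full systematic count gives 102.

102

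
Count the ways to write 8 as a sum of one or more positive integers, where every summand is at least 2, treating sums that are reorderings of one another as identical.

Enumerating:
8
6 + 2
5 + 3
4 + 4
4 + 2 + 2
3 + 3 + 2
2 + 2 + 2 + 2
That's 7 in total.

7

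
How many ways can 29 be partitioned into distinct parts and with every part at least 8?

10

Enumerating:
29
21+8
20+9
19+10
18+11
17+12
16+13
15+14
12+9+8
11+10+8
That's 10 in total.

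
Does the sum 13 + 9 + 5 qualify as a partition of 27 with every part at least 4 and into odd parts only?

The parts sum to 27, and the condition 'every summand is at least 4' holds; the condition 'every summand is odd' holds.

Yes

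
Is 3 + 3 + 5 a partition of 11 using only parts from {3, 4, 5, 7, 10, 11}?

The parts sum to 11, and the condition 'each summand belongs to {3, 4, 5, 7, 10, 11}' holds.

Yes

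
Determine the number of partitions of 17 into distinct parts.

There are too many to list fully; the first 12 (by largest part) are:
17
16, 1
15, 2
14, 3
14, 2, 1
13, 4
13, 3, 1
12, 5
12, 4, 1
12, 3, 2
11, 6
11, 5, 1
…and 26 more, for 38 total.

38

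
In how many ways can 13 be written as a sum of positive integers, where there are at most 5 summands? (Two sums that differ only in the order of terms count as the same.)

57

A partial list (first 12 by largest part):
13
12 + 1
11 + 2
11 + 1 + 1
10 + 3
10 + 2 + 1
10 + 1 + 1 + 1
9 + 4
9 + 3 + 1
9 + 2 + 2
9 + 2 + 1 + 1
9 + 1 + 1 + 1 + 1
…and 45 more, for 57 total.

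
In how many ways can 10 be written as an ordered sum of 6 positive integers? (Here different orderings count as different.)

126

A composition of 10 into 6 positive parts is chosen by placing 5 dividers among the 9 gaps between 10 units: C(9,5) = 126.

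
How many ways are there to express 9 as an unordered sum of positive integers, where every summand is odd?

The partitions of 9 that satisfy the conditions:
9
7+1+1
5+3+1
5+1+1+1+1
3+3+3
3+3+1+1+1
3+1+1+1+1+1+1
1+1+1+1+1+1+1+1+1

8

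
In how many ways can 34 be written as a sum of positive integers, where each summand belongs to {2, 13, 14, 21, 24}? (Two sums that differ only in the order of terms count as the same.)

6

Listing the qualifying partitions of 34:
24+2+2+2+2+2
21+13
14+14+2+2+2
14+2+2+2+2+2+2+2+2+2+2
13+13+2+2+2+2
2+2+2+2+2+2+2+2+2+2+2+2+2+2+2+2+2
Counting gives 6.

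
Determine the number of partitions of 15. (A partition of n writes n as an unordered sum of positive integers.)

176

There are 176 such partitions.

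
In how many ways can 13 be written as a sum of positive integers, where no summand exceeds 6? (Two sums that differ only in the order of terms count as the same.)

Direct enumeration gives 71 partitions.

71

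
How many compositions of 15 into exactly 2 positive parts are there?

Equivalently, choose which 1 of the 14 gaps become plus signs: C(14,1) = 14.

14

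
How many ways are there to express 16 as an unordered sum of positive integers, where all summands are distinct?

32

There are too many to list fully; the first 12 (by largest part) are:
16
15,1
14,2
13,3
13,2,1
12,4
12,3,1
11,5
11,4,1
11,3,2
10,6
10,5,1
…and 20 more, for 32 total.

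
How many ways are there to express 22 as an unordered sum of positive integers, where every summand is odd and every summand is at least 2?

13

Listing the qualifying partitions of 22:
19 + 3
17 + 5
15 + 7
13 + 9
13 + 3 + 3 + 3
11 + 11
11 + 5 + 3 + 3
9 + 7 + 3 + 3
9 + 5 + 5 + 3
7 + 7 + 5 + 3
7 + 5 + 5 + 5
7 + 3 + 3 + 3 + 3 + 3
5 + 5 + 3 + 3 + 3 + 3
That's 13 in total.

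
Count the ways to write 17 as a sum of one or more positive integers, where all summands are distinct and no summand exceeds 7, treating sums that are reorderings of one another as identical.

Enumerating:
7, 6, 4
7, 6, 3, 1
7, 5, 4, 1
7, 5, 3, 2
7, 4, 3, 2, 1
6, 5, 4, 2
6, 5, 3, 2, 1
That's 7 in total.

7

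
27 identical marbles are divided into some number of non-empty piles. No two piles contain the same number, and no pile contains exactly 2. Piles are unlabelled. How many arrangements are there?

A full systematic count gives 110.

110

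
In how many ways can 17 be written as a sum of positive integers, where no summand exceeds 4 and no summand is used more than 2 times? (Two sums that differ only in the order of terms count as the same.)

2

The partitions of 17 that satisfy the conditions:
4 + 4 + 3 + 3 + 2 + 1
4 + 4 + 3 + 2 + 2 + 1 + 1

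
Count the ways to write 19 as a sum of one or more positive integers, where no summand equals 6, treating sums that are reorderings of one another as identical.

389

A full systematic count gives 389.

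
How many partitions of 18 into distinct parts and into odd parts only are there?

5

Listing the qualifying partitions of 18:
17,1
15,3
13,5
11,7
9,5,3,1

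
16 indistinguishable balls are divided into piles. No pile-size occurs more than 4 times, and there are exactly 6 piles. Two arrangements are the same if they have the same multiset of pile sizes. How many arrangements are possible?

A partial list (first 12 by largest part):
1+1+1+1+2+10
1+1+1+1+3+9
1+1+1+2+2+9
1+1+1+1+4+8
1+1+1+2+3+8
1+1+2+2+2+8
1+1+1+1+5+7
1+1+1+2+4+7
1+1+1+3+3+7
1+1+2+2+3+7
1+2+2+2+2+7
1+1+1+1+6+6
…and 20 more, for 32 total.

32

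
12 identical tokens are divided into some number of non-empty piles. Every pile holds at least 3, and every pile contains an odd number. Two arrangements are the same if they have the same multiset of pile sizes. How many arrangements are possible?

3

The partitions of 12 that satisfy the conditions:
9+3
7+5
3+3+3+3
That's 3 in total.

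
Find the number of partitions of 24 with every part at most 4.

There are 169 such partitions.

169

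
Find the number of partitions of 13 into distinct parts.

Enumerating:
13
12 + 1
11 + 2
10 + 3
10 + 2 + 1
9 + 4
9 + 3 + 1
8 + 5
8 + 4 + 1
8 + 3 + 2
7 + 6
7 + 5 + 1
7 + 4 + 2
7 + 3 + 2 + 1
6 + 5 + 2
6 + 4 + 3
6 + 4 + 2 + 1
5 + 4 + 3 + 1
Counting gives 18.

18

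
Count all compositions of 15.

The number of compositions of n is 2^(n−1); here 2^14 = 16384.

16384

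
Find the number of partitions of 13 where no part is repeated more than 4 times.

76

Counting exhaustively, 76 partitions satisfy the conditions.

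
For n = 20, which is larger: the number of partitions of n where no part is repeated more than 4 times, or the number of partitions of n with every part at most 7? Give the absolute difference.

Partitions of 20 where no part is repeated more than 4 times: 409.
Partitions of 20 with every part at most 7: 364.
|409 − 364| = 45.

45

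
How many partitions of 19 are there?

490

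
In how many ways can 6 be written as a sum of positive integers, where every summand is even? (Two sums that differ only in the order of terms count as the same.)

3

They are:
6
4+2
2+2+2
That's 3 in total.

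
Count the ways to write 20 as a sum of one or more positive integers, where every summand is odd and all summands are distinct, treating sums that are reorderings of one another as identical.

7

Enumerating:
19+1
17+3
15+5
13+7
11+9
11+5+3+1
9+7+3+1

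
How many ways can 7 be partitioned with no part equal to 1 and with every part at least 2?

Listing the qualifying partitions of 7:
7
5,2
4,3
3,2,2
That's 4 in total.

4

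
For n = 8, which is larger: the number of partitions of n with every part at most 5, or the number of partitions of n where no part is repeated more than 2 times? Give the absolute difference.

Partitions of 8 with every part at most 5: 18.
Partitions of 8 where no part is repeated more than 2 times: 13.
|18 − 13| = 5.

5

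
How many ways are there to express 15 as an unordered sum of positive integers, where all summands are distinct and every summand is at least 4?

6

The partitions of 15 that satisfy the conditions:
15
11 + 4
10 + 5
9 + 6
8 + 7
6 + 5 + 4
That's 6 in total.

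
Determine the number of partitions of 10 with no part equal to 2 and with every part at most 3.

Listing the qualifying partitions of 10:
3 + 3 + 3 + 1
3 + 3 + 1 + 1 + 1 + 1
3 + 1 + 1 + 1 + 1 + 1 + 1 + 1
1 + 1 + 1 + 1 + 1 + 1 + 1 + 1 + 1 + 1

4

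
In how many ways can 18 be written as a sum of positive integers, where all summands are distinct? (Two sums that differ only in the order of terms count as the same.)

There are too many to list fully; the first 12 (by largest part) are:
18
17+1
16+2
15+3
15+2+1
14+4
14+3+1
13+5
13+4+1
13+3+2
12+6
12+5+1
…and 34 more, for 46 total.

46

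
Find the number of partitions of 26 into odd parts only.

165

Systematic enumeration (by largest part, then next-largest, …) yields 165.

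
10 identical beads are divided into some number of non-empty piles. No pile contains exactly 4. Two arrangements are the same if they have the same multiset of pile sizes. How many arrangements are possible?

31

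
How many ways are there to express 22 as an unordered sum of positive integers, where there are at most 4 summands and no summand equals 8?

112

Enumerating by decreasing first part gives 112 partitions in all.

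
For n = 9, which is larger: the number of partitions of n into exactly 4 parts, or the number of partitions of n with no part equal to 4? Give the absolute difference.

Partitions of 9 into exactly 4 parts: 6.
Partitions of 9 with no part equal to 4: 23.
|6 − 23| = 17.

17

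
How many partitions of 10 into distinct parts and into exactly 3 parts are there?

The partitions of 10 that satisfy the conditions:
7, 2, 1
6, 3, 1
5, 4, 1
5, 3, 2
That's 4 in total.

4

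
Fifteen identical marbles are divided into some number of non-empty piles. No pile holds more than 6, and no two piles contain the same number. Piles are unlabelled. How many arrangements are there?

They are:
4 + 5 + 6
1 + 3 + 5 + 6
2 + 3 + 4 + 6
1 + 2 + 3 + 4 + 5

4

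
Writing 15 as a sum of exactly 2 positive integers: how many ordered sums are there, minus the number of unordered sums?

Compositions: C(14,1) = 14.
Unordered (partitions into 2 parts): 7.
Difference: 14 − 7 = 7.

7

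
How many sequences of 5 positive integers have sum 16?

1365

By stars and bars with positive parts, the count is C(15,4) = 1365.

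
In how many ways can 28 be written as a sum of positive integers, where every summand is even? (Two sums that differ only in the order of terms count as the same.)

135

There are 135 such partitions.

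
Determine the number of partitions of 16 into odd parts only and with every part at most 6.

Enumerating:
5+5+5+1
5+5+3+3
5+5+3+1+1+1
5+5+1+1+1+1+1+1
5+3+3+3+1+1
5+3+3+1+1+1+1+1
5+3+1+1+1+1+1+1+1+1
5+1+1+1+1+1+1+1+1+1+1+1
3+3+3+3+3+1
3+3+3+3+1+1+1+1
3+3+3+1+1+1+1+1+1+1
3+3+1+1+1+1+1+1+1+1+1+1
3+1+1+1+1+1+1+1+1+1+1+1+1+1
1+1+1+1+1+1+1+1+1+1+1+1+1+1+1+1

14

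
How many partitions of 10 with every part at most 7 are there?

38

There are too many to list fully; the first 12 (by largest part) are:
7, 3
7, 2, 1
7, 1, 1, 1
6, 4
6, 3, 1
6, 2, 2
6, 2, 1, 1
6, 1, 1, 1, 1
5, 5
5, 4, 1
5, 3, 2
5, 3, 1, 1
…and 26 more, for 38 total.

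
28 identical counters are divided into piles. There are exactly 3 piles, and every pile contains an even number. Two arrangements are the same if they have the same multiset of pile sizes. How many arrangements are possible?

Enumerating:
2 + 2 + 24
2 + 4 + 22
2 + 6 + 20
4 + 4 + 20
2 + 8 + 18
4 + 6 + 18
2 + 10 + 16
4 + 8 + 16
6 + 6 + 16
2 + 12 + 14
4 + 10 + 14
6 + 8 + 14
4 + 12 + 12
6 + 10 + 12
8 + 8 + 12
8 + 10 + 10

16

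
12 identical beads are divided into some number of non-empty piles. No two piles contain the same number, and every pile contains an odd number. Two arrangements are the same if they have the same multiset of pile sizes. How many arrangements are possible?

3

They are:
11, 1
9, 3
7, 5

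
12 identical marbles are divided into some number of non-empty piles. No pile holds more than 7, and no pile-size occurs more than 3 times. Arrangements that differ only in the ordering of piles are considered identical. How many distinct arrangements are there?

There are too many to list fully; the first 12 (by largest part) are:
7 + 5
7 + 4 + 1
7 + 3 + 2
7 + 3 + 1 + 1
7 + 2 + 2 + 1
7 + 2 + 1 + 1 + 1
6 + 6
6 + 5 + 1
6 + 4 + 2
6 + 4 + 1 + 1
6 + 3 + 3
6 + 3 + 2 + 1
…and 27 more, for 39 total.

39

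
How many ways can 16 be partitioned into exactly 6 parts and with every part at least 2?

5

The partitions of 16 that satisfy the conditions:
2,2,2,2,2,6
2,2,2,2,3,5
2,2,2,2,4,4
2,2,2,3,3,4
2,2,3,3,3,3
That's 5 in total.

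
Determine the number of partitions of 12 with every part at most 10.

75

Enumerating by decreasing first part gives 75 partitions in all.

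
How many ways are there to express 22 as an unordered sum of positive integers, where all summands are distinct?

89

Counting exhaustively, 89 partitions satisfy the conditions.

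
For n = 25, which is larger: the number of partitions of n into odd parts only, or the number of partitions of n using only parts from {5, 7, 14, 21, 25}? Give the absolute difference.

140

Partitions of 25 into odd parts only: 142.
Partitions of 25 using only parts from {5, 7, 14, 21, 25}: 2.
|142 − 2| = 140.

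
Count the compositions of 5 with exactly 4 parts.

4

By stars and bars with positive parts, the count is C(4,3) = 4.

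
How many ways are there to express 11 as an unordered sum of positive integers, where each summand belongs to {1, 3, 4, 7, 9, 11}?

The partitions of 11 that satisfy the conditions:
11
9, 1, 1
7, 4
7, 3, 1
7, 1, 1, 1, 1
4, 4, 3
4, 4, 1, 1, 1
4, 3, 3, 1
4, 3, 1, 1, 1, 1
4, 1, 1, 1, 1, 1, 1, 1
3, 3, 3, 1, 1
3, 3, 1, 1, 1, 1, 1
3, 1, 1, 1, 1, 1, 1, 1, 1
1, 1, 1, 1, 1, 1, 1, 1, 1, 1, 1

14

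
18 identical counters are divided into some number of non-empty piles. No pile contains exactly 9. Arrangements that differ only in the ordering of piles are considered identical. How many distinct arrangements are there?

Direct enumeration gives 355 partitions.

355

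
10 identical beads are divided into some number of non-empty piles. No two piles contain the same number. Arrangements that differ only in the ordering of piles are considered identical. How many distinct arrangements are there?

10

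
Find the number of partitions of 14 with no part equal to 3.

79

Enumerating by decreasing first part gives 79 partitions in all.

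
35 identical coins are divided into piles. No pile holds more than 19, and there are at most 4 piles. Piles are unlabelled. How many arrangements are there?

Counting exhaustively, 267 partitions satisfy the conditions.

267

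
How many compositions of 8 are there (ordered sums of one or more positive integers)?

128

There are 7 gaps and each independently is a cut or not, giving 2^7 = 128.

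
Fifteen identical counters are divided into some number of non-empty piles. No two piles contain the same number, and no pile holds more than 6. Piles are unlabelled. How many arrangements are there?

4

Enumerating:
6 + 5 + 4
6 + 5 + 3 + 1
6 + 4 + 3 + 2
5 + 4 + 3 + 2 + 1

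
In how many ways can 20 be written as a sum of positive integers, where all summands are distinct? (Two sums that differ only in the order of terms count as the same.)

There are too many to list fully; the first 12 (by largest part) are:
20
1, 19
2, 18
3, 17
1, 2, 17
4, 16
1, 3, 16
5, 15
1, 4, 15
2, 3, 15
6, 14
1, 5, 14
…and 52 more, for 64 total.

64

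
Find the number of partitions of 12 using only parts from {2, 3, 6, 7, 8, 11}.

8

The partitions of 12 that satisfy the conditions:
8,2,2
7,3,2
6,6
6,3,3
6,2,2,2
3,3,3,3
3,3,2,2,2
2,2,2,2,2,2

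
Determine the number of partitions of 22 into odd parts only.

89

Counting exhaustively, 89 partitions satisfy the conditions.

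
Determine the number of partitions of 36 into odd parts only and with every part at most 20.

Direct enumeration gives 592 partitions.

592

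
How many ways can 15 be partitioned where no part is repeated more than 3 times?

Direct enumeration gives 105 partitions.

105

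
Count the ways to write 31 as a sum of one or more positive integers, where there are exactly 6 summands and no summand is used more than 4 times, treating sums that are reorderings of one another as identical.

606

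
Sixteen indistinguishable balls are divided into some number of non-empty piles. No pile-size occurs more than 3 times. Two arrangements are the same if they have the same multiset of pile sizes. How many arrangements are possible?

A full systematic count gives 132.

132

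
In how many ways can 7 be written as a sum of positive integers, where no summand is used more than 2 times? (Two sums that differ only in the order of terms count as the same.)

9

Enumerating:
7
6,1
5,2
5,1,1
4,3
4,2,1
3,3,1
3,2,2
3,2,1,1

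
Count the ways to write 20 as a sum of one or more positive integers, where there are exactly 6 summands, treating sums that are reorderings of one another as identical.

Direct enumeration gives 90 partitions.

90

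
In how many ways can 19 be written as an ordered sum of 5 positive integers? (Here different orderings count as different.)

A composition of 19 into 5 positive parts is chosen by placing 4 dividers among the 18 gaps between 19 units: C(18,4) = 3060.

3060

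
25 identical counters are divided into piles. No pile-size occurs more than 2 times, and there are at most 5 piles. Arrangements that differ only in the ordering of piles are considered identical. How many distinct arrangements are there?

Direct enumeration gives 325 partitions.

325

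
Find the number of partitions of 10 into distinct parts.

10

Listing the qualifying partitions of 10:
10
9+1
8+2
7+3
7+2+1
6+4
6+3+1
5+4+1
5+3+2
4+3+2+1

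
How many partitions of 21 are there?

Direct enumeration gives 792 partitions.

792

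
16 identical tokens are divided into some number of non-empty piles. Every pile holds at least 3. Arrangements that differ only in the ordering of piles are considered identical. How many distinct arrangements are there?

Enumerating:
16
3,13
4,12
5,11
6,10
3,3,10
7,9
3,4,9
8,8
3,5,8
4,4,8
3,6,7
4,5,7
3,3,3,7
4,6,6
5,5,6
3,3,4,6
3,3,5,5
3,4,4,5
4,4,4,4
3,3,3,3,4

21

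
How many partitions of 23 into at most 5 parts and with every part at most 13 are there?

A full systematic count gives 220.

220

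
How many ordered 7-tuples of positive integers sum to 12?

462

Place 6 bars in the 11 internal gaps of a row of 12 dots: C(11,6) = 462.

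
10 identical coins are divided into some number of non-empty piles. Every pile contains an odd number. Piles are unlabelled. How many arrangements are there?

10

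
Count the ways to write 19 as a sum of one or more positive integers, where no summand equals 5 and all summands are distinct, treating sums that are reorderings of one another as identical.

38

There are too many to list fully; the first 12 (by largest part) are:
19
1+18
2+17
3+16
1+2+16
4+15
1+3+15
1+4+14
2+3+14
6+13
2+4+13
1+2+3+13
…and 26 more, for 38 total.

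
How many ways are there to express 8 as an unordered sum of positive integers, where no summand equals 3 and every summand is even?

The partitions of 8 that satisfy the conditions:
8
6, 2
4, 4
4, 2, 2
2, 2, 2, 2

5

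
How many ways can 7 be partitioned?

15

Listing the qualifying partitions of 7:
7
6, 1
5, 2
5, 1, 1
4, 3
4, 2, 1
4, 1, 1, 1
3, 3, 1
3, 2, 2
3, 2, 1, 1
3, 1, 1, 1, 1
2, 2, 2, 1
2, 2, 1, 1, 1
2, 1, 1, 1, 1, 1
1, 1, 1, 1, 1, 1, 1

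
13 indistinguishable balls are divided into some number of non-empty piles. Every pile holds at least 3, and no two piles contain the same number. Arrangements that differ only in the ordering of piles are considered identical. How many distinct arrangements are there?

6

Enumerating:
13
10 + 3
9 + 4
8 + 5
7 + 6
6 + 4 + 3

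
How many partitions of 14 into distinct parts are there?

Listing the qualifying partitions of 14:
14
13+1
12+2
11+3
11+2+1
10+4
10+3+1
9+5
9+4+1
9+3+2
8+6
8+5+1
8+4+2
8+3+2+1
7+6+1
7+5+2
7+4+3
7+4+2+1
6+5+3
6+5+2+1
6+4+3+1
5+4+3+2
Counting gives 22.

22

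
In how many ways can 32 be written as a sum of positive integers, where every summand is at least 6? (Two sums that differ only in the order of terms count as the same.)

53

A partial list (first 12 by largest part):
32
26 + 6
25 + 7
24 + 8
23 + 9
22 + 10
21 + 11
20 + 12
20 + 6 + 6
19 + 13
19 + 7 + 6
18 + 14
…and 41 more, for 53 total.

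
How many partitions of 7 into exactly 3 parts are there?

Enumerating:
5+1+1
4+2+1
3+3+1
3+2+2

4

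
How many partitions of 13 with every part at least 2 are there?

The partitions of 13 that satisfy the conditions:
13
11 + 2
10 + 3
9 + 4
9 + 2 + 2
8 + 5
8 + 3 + 2
7 + 6
7 + 4 + 2
7 + 3 + 3
7 + 2 + 2 + 2
6 + 5 + 2
6 + 4 + 3
6 + 3 + 2 + 2
5 + 5 + 3
5 + 4 + 4
5 + 4 + 2 + 2
5 + 3 + 3 + 2
5 + 2 + 2 + 2 + 2
4 + 4 + 3 + 2
4 + 3 + 3 + 3
4 + 3 + 2 + 2 + 2
3 + 3 + 3 + 2 + 2
3 + 2 + 2 + 2 + 2 + 2

24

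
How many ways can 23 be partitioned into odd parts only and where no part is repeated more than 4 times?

54

There are too many to list fully; the first 12 (by largest part) are:
23
21+1+1
19+3+1
19+1+1+1+1
17+5+1
17+3+3
17+3+1+1+1
15+7+1
15+5+3
15+5+1+1+1
15+3+3+1+1
13+9+1
…and 42 more, for 54 total.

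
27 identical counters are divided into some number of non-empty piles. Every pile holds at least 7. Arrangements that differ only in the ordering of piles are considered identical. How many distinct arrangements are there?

Enumerating:
27
20+7
19+8
18+9
17+10
16+11
15+12
14+13
13+7+7
12+8+7
11+9+7
11+8+8
10+10+7
10+9+8
9+9+9
Counting gives 15.

15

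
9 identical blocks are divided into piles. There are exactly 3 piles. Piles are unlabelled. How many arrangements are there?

They are:
7, 1, 1
6, 2, 1
5, 3, 1
5, 2, 2
4, 4, 1
4, 3, 2
3, 3, 3

7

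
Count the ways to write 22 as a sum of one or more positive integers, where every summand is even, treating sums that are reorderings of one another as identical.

A partial list (first 12 by largest part):
22
20, 2
18, 4
18, 2, 2
16, 6
16, 4, 2
16, 2, 2, 2
14, 8
14, 6, 2
14, 4, 4
14, 4, 2, 2
14, 2, 2, 2, 2
…and 44 more, for 56 total.

56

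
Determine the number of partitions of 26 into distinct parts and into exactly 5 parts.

There are too many to list fully; the first 12 (by largest part) are:
16,4,3,2,1
15,5,3,2,1
14,6,3,2,1
14,5,4,2,1
13,7,3,2,1
13,6,4,2,1
13,5,4,3,1
12,8,3,2,1
12,7,4,2,1
12,6,5,2,1
12,6,4,3,1
12,5,4,3,2
…and 25 more, for 37 total.

37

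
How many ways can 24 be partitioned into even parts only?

77

Counting exhaustively, 77 partitions satisfy the conditions.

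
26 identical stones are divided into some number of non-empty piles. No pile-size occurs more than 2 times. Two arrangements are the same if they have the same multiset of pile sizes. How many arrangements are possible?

Direct enumeration gives 617 partitions.

617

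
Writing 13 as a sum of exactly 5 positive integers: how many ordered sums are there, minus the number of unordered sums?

Ordered (compositions into 5 parts): C(12,4) = 495.
Unordered (partitions into 5 parts): 18.
Difference: 495 − 18 = 477.

477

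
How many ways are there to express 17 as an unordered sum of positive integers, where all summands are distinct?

38

A partial list (first 12 by largest part):
17
16, 1
15, 2
14, 3
14, 2, 1
13, 4
13, 3, 1
12, 5
12, 4, 1
12, 3, 2
11, 6
11, 5, 1
…and 26 more, for 38 total.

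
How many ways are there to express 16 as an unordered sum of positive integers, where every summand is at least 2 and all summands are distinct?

17

Enumerating:
16
2 + 14
3 + 13
4 + 12
5 + 11
2 + 3 + 11
6 + 10
2 + 4 + 10
7 + 9
2 + 5 + 9
3 + 4 + 9
2 + 6 + 8
3 + 5 + 8
3 + 6 + 7
4 + 5 + 7
2 + 3 + 4 + 7
2 + 3 + 5 + 6
That's 17 in total.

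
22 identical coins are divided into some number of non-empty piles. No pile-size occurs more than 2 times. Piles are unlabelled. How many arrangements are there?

297

Direct enumeration gives 297 partitions.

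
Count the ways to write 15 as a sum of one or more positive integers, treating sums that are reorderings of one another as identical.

A full systematic count gives 176.

176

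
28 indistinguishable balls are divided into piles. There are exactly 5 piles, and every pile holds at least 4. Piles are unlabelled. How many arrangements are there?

18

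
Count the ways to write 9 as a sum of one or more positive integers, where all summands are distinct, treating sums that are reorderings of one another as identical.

The partitions of 9 that satisfy the conditions:
9
8+1
7+2
6+3
6+2+1
5+4
5+3+1
4+3+2

8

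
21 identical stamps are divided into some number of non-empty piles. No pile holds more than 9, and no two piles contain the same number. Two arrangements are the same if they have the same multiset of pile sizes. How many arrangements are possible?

They are:
4+8+9
1+3+8+9
5+7+9
1+4+7+9
2+3+7+9
1+5+6+9
2+4+6+9
1+2+3+6+9
3+4+5+9
1+2+4+5+9
6+7+8
1+5+7+8
2+4+7+8
1+2+3+7+8
2+5+6+8
3+4+6+8
1+2+4+6+8
1+3+4+5+8
3+5+6+7
1+2+5+6+7
1+3+4+6+7
2+3+4+5+7
1+2+3+4+5+6
Counting gives 23.

23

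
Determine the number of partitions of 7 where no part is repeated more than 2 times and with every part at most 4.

5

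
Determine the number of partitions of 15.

176

Enumerating by decreasing first part gives 176 partitions in all.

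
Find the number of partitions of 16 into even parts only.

22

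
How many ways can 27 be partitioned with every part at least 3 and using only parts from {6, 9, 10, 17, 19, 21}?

4

The partitions of 27 that satisfy the conditions:
6, 21
10, 17
9, 9, 9
6, 6, 6, 9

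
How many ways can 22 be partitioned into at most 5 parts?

255

There are 255 such partitions.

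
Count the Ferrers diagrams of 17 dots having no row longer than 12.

285

Systematic enumeration (by largest part, then next-largest, …) yields 285.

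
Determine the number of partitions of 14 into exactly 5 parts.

23

Enumerating:
10 + 1 + 1 + 1 + 1
9 + 2 + 1 + 1 + 1
8 + 3 + 1 + 1 + 1
8 + 2 + 2 + 1 + 1
7 + 4 + 1 + 1 + 1
7 + 3 + 2 + 1 + 1
7 + 2 + 2 + 2 + 1
6 + 5 + 1 + 1 + 1
6 + 4 + 2 + 1 + 1
6 + 3 + 3 + 1 + 1
6 + 3 + 2 + 2 + 1
6 + 2 + 2 + 2 + 2
5 + 5 + 2 + 1 + 1
5 + 4 + 3 + 1 + 1
5 + 4 + 2 + 2 + 1
5 + 3 + 3 + 2 + 1
5 + 3 + 2 + 2 + 2
4 + 4 + 4 + 1 + 1
4 + 4 + 3 + 2 + 1
4 + 4 + 2 + 2 + 2
4 + 3 + 3 + 3 + 1
4 + 3 + 3 + 2 + 2
3 + 3 + 3 + 3 + 2
That's 23 in total.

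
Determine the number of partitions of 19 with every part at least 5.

They are:
19
14, 5
13, 6
12, 7
11, 8
10, 9
9, 5, 5
8, 6, 5
7, 7, 5
7, 6, 6

10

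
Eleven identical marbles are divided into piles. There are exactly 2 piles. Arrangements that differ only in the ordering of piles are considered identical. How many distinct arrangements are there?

5

Enumerating:
10 + 1
9 + 2
8 + 3
7 + 4
6 + 5
Counting gives 5.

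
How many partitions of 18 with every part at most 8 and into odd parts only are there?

27

A partial list (first 12 by largest part):
1+3+7+7
1+1+1+1+7+7
1+5+5+7
3+3+5+7
1+1+1+3+5+7
1+1+1+1+1+1+5+7
1+1+3+3+3+7
1+1+1+1+1+3+3+7
1+1+1+1+1+1+1+1+3+7
1+1+1+1+1+1+1+1+1+1+1+7
3+5+5+5
1+1+1+5+5+5
…and 15 more, for 27 total.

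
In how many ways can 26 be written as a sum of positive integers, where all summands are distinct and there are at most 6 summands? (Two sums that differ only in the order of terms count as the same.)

Systematic enumeration (by largest part, then next-largest, …) yields 165.

165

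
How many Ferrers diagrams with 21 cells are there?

792

Counting exhaustively, 792 partitions satisfy the conditions.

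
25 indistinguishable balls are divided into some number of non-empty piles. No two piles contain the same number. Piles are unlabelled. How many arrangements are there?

142

Counting exhaustively, 142 partitions satisfy the conditions.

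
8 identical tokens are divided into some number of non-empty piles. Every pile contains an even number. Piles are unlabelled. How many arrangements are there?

The partitions of 8 that satisfy the conditions:
8
6+2
4+4
4+2+2
2+2+2+2

5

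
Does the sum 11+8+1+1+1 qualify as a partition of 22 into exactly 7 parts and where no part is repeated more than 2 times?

No

The parts sum to 22, and the condition 'there are exactly 7 summands' is violated.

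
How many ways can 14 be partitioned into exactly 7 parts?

The partitions of 14 that satisfy the conditions:
8, 1, 1, 1, 1, 1, 1
7, 2, 1, 1, 1, 1, 1
6, 3, 1, 1, 1, 1, 1
6, 2, 2, 1, 1, 1, 1
5, 4, 1, 1, 1, 1, 1
5, 3, 2, 1, 1, 1, 1
5, 2, 2, 2, 1, 1, 1
4, 4, 2, 1, 1, 1, 1
4, 3, 3, 1, 1, 1, 1
4, 3, 2, 2, 1, 1, 1
4, 2, 2, 2, 2, 1, 1
3, 3, 3, 2, 1, 1, 1
3, 3, 2, 2, 2, 1, 1
3, 2, 2, 2, 2, 2, 1
2, 2, 2, 2, 2, 2, 2

15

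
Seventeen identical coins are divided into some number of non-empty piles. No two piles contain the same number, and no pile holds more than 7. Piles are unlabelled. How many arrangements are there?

7

The partitions of 17 that satisfy the conditions:
7 + 6 + 4
7 + 6 + 3 + 1
7 + 5 + 4 + 1
7 + 5 + 3 + 2
7 + 4 + 3 + 2 + 1
6 + 5 + 4 + 2
6 + 5 + 3 + 2 + 1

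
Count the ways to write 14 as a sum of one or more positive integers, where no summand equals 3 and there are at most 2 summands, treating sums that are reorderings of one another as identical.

7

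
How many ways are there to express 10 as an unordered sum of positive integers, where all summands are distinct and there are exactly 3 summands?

The partitions of 10 that satisfy the conditions:
7+2+1
6+3+1
5+4+1
5+3+2
Counting gives 4.

4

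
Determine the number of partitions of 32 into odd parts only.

390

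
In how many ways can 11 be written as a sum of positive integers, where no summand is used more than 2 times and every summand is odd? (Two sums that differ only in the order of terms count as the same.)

The partitions of 11 that satisfy the conditions:
11
9, 1, 1
7, 3, 1
5, 5, 1
5, 3, 3
Counting gives 5.

5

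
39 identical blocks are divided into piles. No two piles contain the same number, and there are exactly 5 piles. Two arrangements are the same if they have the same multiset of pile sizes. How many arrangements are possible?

Enumerating by decreasing first part gives 333 partitions in all.

333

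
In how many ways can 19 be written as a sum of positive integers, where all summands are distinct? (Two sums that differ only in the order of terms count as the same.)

54

There are too many to list fully; the first 12 (by largest part) are:
19
1 + 18
2 + 17
3 + 16
1 + 2 + 16
4 + 15
1 + 3 + 15
5 + 14
1 + 4 + 14
2 + 3 + 14
6 + 13
1 + 5 + 13
…and 42 more, for 54 total.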